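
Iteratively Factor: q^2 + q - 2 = (q + 2)*(q - 1)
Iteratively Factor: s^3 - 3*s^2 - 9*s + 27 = (s - 3)*(s^2 - 9) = (s - 3)*(s + 3)*(s - 3)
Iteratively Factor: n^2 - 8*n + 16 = (n - 4)*(n - 4)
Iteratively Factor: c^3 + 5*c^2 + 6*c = (c)*(c^2 + 5*c + 6) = c*(c + 3)*(c + 2)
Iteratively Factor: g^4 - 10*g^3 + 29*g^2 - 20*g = (g - 1)*(g^3 - 9*g^2 + 20*g) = (g - 4)*(g - 1)*(g^2 - 5*g) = (g - 5)*(g - 4)*(g - 1)*(g)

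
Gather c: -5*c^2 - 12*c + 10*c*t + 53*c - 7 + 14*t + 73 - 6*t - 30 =-5*c^2 + c*(10*t + 41) + 8*t + 36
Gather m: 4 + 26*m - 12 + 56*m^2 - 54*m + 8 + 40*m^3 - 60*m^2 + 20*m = 40*m^3 - 4*m^2 - 8*m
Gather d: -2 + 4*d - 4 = 4*d - 6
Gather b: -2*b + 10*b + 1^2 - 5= 8*b - 4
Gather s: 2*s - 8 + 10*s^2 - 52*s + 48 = 10*s^2 - 50*s + 40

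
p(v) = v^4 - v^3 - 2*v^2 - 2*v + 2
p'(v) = 4*v^3 - 3*v^2 - 4*v - 2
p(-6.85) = 2445.00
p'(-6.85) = -1401.04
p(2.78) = 19.23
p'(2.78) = 49.63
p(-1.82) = 16.02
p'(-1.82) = -28.77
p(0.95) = -1.75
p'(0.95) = -5.08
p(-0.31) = 2.47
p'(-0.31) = -1.17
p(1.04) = -2.20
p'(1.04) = -4.91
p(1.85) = -3.16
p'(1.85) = 5.66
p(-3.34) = 148.08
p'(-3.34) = -171.15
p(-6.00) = 1454.00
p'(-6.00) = -950.00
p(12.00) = 18698.00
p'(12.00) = 6430.00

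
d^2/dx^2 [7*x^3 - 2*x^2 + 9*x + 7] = 42*x - 4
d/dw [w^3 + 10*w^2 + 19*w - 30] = 3*w^2 + 20*w + 19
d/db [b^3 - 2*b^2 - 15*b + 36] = 3*b^2 - 4*b - 15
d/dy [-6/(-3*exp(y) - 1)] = -18*exp(y)/(3*exp(y) + 1)^2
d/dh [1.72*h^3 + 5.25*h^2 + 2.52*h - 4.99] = 5.16*h^2 + 10.5*h + 2.52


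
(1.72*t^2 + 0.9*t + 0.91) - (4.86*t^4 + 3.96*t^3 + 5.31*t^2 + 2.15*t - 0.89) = -4.86*t^4 - 3.96*t^3 - 3.59*t^2 - 1.25*t + 1.8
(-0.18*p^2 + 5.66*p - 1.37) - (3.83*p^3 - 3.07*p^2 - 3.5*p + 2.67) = -3.83*p^3 + 2.89*p^2 + 9.16*p - 4.04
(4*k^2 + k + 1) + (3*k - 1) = 4*k^2 + 4*k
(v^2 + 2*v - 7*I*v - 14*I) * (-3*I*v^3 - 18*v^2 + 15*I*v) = -3*I*v^5 - 39*v^4 - 6*I*v^4 - 78*v^3 + 141*I*v^3 + 105*v^2 + 282*I*v^2 + 210*v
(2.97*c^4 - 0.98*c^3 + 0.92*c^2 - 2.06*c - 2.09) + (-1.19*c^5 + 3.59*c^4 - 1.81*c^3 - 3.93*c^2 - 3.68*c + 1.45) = -1.19*c^5 + 6.56*c^4 - 2.79*c^3 - 3.01*c^2 - 5.74*c - 0.64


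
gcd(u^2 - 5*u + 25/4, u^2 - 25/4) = u - 5/2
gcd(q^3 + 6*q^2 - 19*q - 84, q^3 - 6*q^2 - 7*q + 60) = q^2 - q - 12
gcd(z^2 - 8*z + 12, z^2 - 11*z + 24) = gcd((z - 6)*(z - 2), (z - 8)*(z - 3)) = 1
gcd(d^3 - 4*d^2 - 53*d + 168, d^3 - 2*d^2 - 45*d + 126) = d^2 + 4*d - 21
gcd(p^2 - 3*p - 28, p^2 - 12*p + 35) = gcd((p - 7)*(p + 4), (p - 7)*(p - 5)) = p - 7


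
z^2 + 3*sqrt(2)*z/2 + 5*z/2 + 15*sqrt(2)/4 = (z + 5/2)*(z + 3*sqrt(2)/2)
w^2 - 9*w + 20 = (w - 5)*(w - 4)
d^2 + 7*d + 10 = (d + 2)*(d + 5)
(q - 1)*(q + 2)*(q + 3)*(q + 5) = q^4 + 9*q^3 + 21*q^2 - q - 30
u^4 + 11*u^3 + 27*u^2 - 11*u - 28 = (u - 1)*(u + 1)*(u + 4)*(u + 7)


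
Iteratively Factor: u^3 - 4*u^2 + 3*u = (u - 3)*(u^2 - u) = (u - 3)*(u - 1)*(u)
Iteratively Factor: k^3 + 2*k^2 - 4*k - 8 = (k + 2)*(k^2 - 4) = (k - 2)*(k + 2)*(k + 2)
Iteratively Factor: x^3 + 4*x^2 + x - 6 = (x + 3)*(x^2 + x - 2) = (x + 2)*(x + 3)*(x - 1)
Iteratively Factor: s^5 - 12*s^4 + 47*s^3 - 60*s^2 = (s)*(s^4 - 12*s^3 + 47*s^2 - 60*s) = s*(s - 3)*(s^3 - 9*s^2 + 20*s) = s*(s - 5)*(s - 3)*(s^2 - 4*s) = s^2*(s - 5)*(s - 3)*(s - 4)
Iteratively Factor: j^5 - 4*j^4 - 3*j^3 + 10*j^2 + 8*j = (j - 2)*(j^4 - 2*j^3 - 7*j^2 - 4*j) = (j - 2)*(j + 1)*(j^3 - 3*j^2 - 4*j) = j*(j - 2)*(j + 1)*(j^2 - 3*j - 4) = j*(j - 4)*(j - 2)*(j + 1)*(j + 1)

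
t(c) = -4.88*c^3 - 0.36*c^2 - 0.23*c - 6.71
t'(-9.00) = -1179.59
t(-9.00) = 3523.72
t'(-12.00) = -2099.75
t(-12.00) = 8376.85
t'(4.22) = -263.98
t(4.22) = -380.83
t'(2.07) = -64.45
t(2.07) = -52.01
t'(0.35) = -2.28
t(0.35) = -7.04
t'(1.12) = -19.40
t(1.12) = -14.28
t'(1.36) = -28.29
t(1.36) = -19.96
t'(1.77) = -47.37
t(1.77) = -35.31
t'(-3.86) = -215.58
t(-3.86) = 269.47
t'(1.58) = -37.91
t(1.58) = -27.22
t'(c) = -14.64*c^2 - 0.72*c - 0.23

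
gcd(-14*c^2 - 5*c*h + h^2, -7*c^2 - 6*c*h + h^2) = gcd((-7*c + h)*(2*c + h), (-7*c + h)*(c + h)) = 7*c - h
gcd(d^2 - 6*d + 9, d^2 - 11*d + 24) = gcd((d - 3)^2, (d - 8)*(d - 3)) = d - 3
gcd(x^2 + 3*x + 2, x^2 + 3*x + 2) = x^2 + 3*x + 2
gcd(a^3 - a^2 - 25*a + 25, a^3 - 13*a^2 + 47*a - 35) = a^2 - 6*a + 5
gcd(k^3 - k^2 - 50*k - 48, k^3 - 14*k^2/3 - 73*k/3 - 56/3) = k^2 - 7*k - 8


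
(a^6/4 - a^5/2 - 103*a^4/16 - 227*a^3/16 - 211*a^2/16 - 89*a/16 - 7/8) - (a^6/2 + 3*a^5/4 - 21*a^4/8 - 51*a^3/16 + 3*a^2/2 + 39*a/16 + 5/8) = -a^6/4 - 5*a^5/4 - 61*a^4/16 - 11*a^3 - 235*a^2/16 - 8*a - 3/2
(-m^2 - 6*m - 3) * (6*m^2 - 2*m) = -6*m^4 - 34*m^3 - 6*m^2 + 6*m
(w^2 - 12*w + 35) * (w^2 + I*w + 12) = w^4 - 12*w^3 + I*w^3 + 47*w^2 - 12*I*w^2 - 144*w + 35*I*w + 420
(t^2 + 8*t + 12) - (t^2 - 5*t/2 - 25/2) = 21*t/2 + 49/2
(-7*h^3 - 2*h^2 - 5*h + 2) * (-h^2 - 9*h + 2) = 7*h^5 + 65*h^4 + 9*h^3 + 39*h^2 - 28*h + 4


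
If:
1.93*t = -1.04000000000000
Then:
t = -0.54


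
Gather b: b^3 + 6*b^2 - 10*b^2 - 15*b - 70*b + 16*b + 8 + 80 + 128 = b^3 - 4*b^2 - 69*b + 216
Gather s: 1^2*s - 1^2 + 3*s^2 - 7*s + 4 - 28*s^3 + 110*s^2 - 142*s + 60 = -28*s^3 + 113*s^2 - 148*s + 63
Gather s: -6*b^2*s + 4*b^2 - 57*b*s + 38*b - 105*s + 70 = 4*b^2 + 38*b + s*(-6*b^2 - 57*b - 105) + 70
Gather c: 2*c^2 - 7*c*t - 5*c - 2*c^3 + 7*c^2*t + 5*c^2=-2*c^3 + c^2*(7*t + 7) + c*(-7*t - 5)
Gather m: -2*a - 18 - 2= -2*a - 20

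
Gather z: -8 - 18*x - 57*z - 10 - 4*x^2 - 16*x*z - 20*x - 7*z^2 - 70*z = -4*x^2 - 38*x - 7*z^2 + z*(-16*x - 127) - 18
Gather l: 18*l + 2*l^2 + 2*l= 2*l^2 + 20*l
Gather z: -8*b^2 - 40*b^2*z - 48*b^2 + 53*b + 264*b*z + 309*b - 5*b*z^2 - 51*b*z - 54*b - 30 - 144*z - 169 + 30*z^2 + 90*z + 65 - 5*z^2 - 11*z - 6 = -56*b^2 + 308*b + z^2*(25 - 5*b) + z*(-40*b^2 + 213*b - 65) - 140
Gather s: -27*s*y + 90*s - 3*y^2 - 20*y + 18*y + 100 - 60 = s*(90 - 27*y) - 3*y^2 - 2*y + 40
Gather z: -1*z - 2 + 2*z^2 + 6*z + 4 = 2*z^2 + 5*z + 2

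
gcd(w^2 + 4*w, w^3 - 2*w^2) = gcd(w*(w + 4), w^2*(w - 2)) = w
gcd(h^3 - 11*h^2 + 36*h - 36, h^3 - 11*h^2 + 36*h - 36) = h^3 - 11*h^2 + 36*h - 36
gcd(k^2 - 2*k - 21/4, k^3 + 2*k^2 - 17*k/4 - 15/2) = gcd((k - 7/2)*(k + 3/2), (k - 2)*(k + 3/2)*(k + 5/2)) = k + 3/2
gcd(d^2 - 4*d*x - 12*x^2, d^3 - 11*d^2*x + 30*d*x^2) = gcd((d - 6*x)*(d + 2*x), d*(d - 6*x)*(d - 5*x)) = -d + 6*x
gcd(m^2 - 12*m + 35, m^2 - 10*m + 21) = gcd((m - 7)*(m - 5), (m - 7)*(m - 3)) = m - 7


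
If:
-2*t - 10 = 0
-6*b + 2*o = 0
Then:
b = o/3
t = -5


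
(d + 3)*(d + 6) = d^2 + 9*d + 18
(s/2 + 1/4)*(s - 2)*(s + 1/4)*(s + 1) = s^4/2 - s^3/8 - 21*s^2/16 - 13*s/16 - 1/8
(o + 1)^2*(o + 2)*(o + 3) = o^4 + 7*o^3 + 17*o^2 + 17*o + 6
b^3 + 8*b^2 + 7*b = b*(b + 1)*(b + 7)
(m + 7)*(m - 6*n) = m^2 - 6*m*n + 7*m - 42*n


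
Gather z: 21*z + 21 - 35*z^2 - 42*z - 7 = -35*z^2 - 21*z + 14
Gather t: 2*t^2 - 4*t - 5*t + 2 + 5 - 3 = 2*t^2 - 9*t + 4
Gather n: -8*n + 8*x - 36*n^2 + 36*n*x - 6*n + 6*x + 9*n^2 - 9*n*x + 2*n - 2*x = -27*n^2 + n*(27*x - 12) + 12*x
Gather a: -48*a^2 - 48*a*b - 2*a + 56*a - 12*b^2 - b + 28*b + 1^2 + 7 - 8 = -48*a^2 + a*(54 - 48*b) - 12*b^2 + 27*b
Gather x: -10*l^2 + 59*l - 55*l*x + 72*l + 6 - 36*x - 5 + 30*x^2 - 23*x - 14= -10*l^2 + 131*l + 30*x^2 + x*(-55*l - 59) - 13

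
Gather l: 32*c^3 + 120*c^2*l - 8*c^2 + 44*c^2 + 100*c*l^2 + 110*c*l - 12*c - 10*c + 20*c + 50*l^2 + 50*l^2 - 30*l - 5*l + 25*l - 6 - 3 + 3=32*c^3 + 36*c^2 - 2*c + l^2*(100*c + 100) + l*(120*c^2 + 110*c - 10) - 6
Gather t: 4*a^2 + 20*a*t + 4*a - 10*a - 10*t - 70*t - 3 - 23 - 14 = 4*a^2 - 6*a + t*(20*a - 80) - 40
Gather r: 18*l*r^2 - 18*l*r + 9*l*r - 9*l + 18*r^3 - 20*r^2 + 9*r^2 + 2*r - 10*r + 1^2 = -9*l + 18*r^3 + r^2*(18*l - 11) + r*(-9*l - 8) + 1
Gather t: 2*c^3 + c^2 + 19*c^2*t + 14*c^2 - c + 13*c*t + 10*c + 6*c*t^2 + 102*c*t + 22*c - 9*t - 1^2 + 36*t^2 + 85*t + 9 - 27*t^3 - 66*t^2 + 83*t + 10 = 2*c^3 + 15*c^2 + 31*c - 27*t^3 + t^2*(6*c - 30) + t*(19*c^2 + 115*c + 159) + 18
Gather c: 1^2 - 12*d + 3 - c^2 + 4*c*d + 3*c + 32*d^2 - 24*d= -c^2 + c*(4*d + 3) + 32*d^2 - 36*d + 4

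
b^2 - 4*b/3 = b*(b - 4/3)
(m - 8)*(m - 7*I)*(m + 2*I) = m^3 - 8*m^2 - 5*I*m^2 + 14*m + 40*I*m - 112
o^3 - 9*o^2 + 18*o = o*(o - 6)*(o - 3)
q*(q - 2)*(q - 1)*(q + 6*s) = q^4 + 6*q^3*s - 3*q^3 - 18*q^2*s + 2*q^2 + 12*q*s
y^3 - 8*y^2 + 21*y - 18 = (y - 3)^2*(y - 2)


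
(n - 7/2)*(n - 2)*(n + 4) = n^3 - 3*n^2/2 - 15*n + 28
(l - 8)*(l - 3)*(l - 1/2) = l^3 - 23*l^2/2 + 59*l/2 - 12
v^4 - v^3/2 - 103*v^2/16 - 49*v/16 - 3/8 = (v - 3)*(v + 1/4)^2*(v + 2)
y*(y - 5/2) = y^2 - 5*y/2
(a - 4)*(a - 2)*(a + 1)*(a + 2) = a^4 - 3*a^3 - 8*a^2 + 12*a + 16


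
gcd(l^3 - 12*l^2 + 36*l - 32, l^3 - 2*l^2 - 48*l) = l - 8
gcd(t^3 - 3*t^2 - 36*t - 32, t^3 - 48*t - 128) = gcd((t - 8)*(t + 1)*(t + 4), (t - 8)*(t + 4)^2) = t^2 - 4*t - 32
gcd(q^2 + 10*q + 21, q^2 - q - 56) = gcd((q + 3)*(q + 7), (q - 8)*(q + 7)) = q + 7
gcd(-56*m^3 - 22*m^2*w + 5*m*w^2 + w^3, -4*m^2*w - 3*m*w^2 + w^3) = -4*m + w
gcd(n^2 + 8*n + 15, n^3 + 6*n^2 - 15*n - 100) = n + 5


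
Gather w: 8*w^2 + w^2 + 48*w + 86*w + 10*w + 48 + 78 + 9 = 9*w^2 + 144*w + 135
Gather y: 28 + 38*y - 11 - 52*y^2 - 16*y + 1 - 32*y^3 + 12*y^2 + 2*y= -32*y^3 - 40*y^2 + 24*y + 18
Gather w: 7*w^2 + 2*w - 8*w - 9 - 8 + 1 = 7*w^2 - 6*w - 16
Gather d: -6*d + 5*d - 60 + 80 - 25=-d - 5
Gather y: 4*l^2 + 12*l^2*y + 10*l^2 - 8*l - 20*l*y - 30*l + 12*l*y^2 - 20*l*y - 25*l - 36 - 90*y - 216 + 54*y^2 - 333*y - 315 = 14*l^2 - 63*l + y^2*(12*l + 54) + y*(12*l^2 - 40*l - 423) - 567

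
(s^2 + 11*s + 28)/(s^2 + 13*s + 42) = (s + 4)/(s + 6)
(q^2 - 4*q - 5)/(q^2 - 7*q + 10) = (q + 1)/(q - 2)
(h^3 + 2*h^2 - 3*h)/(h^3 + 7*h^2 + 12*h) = (h - 1)/(h + 4)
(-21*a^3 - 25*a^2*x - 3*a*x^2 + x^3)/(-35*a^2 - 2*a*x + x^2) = (3*a^2 + 4*a*x + x^2)/(5*a + x)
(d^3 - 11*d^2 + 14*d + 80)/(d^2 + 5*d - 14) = (d^3 - 11*d^2 + 14*d + 80)/(d^2 + 5*d - 14)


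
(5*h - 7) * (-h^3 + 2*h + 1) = -5*h^4 + 7*h^3 + 10*h^2 - 9*h - 7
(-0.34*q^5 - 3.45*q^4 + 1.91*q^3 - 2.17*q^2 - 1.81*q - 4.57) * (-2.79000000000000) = 0.9486*q^5 + 9.6255*q^4 - 5.3289*q^3 + 6.0543*q^2 + 5.0499*q + 12.7503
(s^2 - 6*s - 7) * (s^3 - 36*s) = s^5 - 6*s^4 - 43*s^3 + 216*s^2 + 252*s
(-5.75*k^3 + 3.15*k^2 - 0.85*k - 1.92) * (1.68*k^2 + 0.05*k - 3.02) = -9.66*k^5 + 5.0045*k^4 + 16.0945*k^3 - 12.7811*k^2 + 2.471*k + 5.7984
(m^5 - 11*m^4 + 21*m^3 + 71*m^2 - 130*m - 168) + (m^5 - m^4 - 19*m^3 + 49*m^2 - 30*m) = 2*m^5 - 12*m^4 + 2*m^3 + 120*m^2 - 160*m - 168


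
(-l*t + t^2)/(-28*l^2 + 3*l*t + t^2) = t*(-l + t)/(-28*l^2 + 3*l*t + t^2)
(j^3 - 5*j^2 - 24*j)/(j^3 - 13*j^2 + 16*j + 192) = j/(j - 8)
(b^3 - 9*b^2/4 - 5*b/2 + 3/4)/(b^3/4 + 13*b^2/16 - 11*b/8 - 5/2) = 4*(4*b^3 - 9*b^2 - 10*b + 3)/(4*b^3 + 13*b^2 - 22*b - 40)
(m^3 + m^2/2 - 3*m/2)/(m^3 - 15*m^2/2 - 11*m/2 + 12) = m/(m - 8)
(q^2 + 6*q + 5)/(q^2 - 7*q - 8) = (q + 5)/(q - 8)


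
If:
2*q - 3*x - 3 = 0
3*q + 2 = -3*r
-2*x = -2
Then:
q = 3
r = -11/3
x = 1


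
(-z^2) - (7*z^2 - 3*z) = -8*z^2 + 3*z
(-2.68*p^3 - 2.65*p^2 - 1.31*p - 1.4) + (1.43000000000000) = -2.68*p^3 - 2.65*p^2 - 1.31*p + 0.03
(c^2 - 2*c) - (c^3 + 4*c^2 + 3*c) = -c^3 - 3*c^2 - 5*c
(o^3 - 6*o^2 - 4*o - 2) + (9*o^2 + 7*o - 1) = o^3 + 3*o^2 + 3*o - 3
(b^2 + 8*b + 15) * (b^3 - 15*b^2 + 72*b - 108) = b^5 - 7*b^4 - 33*b^3 + 243*b^2 + 216*b - 1620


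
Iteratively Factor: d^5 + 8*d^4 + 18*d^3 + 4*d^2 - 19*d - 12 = (d + 1)*(d^4 + 7*d^3 + 11*d^2 - 7*d - 12) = (d - 1)*(d + 1)*(d^3 + 8*d^2 + 19*d + 12) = (d - 1)*(d + 1)*(d + 4)*(d^2 + 4*d + 3) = (d - 1)*(d + 1)*(d + 3)*(d + 4)*(d + 1)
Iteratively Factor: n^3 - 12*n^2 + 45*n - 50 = (n - 2)*(n^2 - 10*n + 25) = (n - 5)*(n - 2)*(n - 5)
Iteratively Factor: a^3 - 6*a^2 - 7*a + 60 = (a - 5)*(a^2 - a - 12) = (a - 5)*(a + 3)*(a - 4)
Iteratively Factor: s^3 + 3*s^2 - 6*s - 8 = (s + 4)*(s^2 - s - 2) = (s + 1)*(s + 4)*(s - 2)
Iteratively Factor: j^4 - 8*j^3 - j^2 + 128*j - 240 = (j + 4)*(j^3 - 12*j^2 + 47*j - 60) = (j - 4)*(j + 4)*(j^2 - 8*j + 15) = (j - 4)*(j - 3)*(j + 4)*(j - 5)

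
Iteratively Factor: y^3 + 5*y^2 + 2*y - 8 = (y + 4)*(y^2 + y - 2) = (y - 1)*(y + 4)*(y + 2)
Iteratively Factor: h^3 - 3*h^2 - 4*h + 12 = (h + 2)*(h^2 - 5*h + 6) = (h - 3)*(h + 2)*(h - 2)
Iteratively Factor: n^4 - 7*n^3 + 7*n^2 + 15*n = (n)*(n^3 - 7*n^2 + 7*n + 15) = n*(n + 1)*(n^2 - 8*n + 15) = n*(n - 5)*(n + 1)*(n - 3)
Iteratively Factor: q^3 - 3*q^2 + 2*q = (q - 2)*(q^2 - q) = q*(q - 2)*(q - 1)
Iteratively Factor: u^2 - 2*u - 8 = (u - 4)*(u + 2)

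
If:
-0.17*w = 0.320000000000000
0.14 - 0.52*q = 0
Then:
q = 0.27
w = -1.88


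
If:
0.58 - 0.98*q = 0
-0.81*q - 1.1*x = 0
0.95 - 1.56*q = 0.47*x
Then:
No Solution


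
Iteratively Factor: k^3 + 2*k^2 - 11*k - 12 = (k + 4)*(k^2 - 2*k - 3) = (k + 1)*(k + 4)*(k - 3)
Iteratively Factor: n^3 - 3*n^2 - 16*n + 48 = (n - 4)*(n^2 + n - 12) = (n - 4)*(n + 4)*(n - 3)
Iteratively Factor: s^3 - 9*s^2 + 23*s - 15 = (s - 5)*(s^2 - 4*s + 3) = (s - 5)*(s - 1)*(s - 3)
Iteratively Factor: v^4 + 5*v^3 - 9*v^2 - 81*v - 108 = (v + 3)*(v^3 + 2*v^2 - 15*v - 36) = (v + 3)^2*(v^2 - v - 12) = (v + 3)^3*(v - 4)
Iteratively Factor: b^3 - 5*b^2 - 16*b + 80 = (b - 4)*(b^2 - b - 20) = (b - 4)*(b + 4)*(b - 5)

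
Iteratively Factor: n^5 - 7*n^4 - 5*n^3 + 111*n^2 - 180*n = (n + 4)*(n^4 - 11*n^3 + 39*n^2 - 45*n) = (n - 3)*(n + 4)*(n^3 - 8*n^2 + 15*n) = (n - 3)^2*(n + 4)*(n^2 - 5*n) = (n - 5)*(n - 3)^2*(n + 4)*(n)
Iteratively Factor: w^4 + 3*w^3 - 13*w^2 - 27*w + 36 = (w - 1)*(w^3 + 4*w^2 - 9*w - 36) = (w - 1)*(w + 3)*(w^2 + w - 12) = (w - 1)*(w + 3)*(w + 4)*(w - 3)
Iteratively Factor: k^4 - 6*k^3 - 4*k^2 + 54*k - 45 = (k - 1)*(k^3 - 5*k^2 - 9*k + 45) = (k - 5)*(k - 1)*(k^2 - 9) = (k - 5)*(k - 3)*(k - 1)*(k + 3)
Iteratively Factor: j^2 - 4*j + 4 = (j - 2)*(j - 2)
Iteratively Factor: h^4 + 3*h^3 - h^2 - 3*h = (h)*(h^3 + 3*h^2 - h - 3) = h*(h + 3)*(h^2 - 1) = h*(h - 1)*(h + 3)*(h + 1)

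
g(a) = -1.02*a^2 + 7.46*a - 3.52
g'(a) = 7.46 - 2.04*a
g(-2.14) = -24.16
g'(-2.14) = 11.83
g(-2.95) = -34.40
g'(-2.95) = 13.48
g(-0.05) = -3.90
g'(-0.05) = 7.56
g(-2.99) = -34.94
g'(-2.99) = 13.56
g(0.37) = -0.90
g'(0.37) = 6.71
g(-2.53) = -28.92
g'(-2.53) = 12.62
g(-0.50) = -7.50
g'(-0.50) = 8.48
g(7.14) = -2.25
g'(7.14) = -7.11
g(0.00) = -3.52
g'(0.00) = 7.46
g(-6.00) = -85.00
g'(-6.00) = 19.70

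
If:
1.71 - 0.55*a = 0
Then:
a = 3.11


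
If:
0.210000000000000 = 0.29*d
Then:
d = 0.72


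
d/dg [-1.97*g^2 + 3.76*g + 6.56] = 3.76 - 3.94*g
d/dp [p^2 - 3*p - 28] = 2*p - 3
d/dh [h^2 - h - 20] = 2*h - 1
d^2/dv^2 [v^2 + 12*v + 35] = 2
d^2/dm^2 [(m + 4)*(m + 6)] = 2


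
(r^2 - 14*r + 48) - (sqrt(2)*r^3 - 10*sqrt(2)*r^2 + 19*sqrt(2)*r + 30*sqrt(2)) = -sqrt(2)*r^3 + r^2 + 10*sqrt(2)*r^2 - 19*sqrt(2)*r - 14*r - 30*sqrt(2) + 48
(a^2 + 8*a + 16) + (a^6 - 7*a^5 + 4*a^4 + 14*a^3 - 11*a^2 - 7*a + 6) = a^6 - 7*a^5 + 4*a^4 + 14*a^3 - 10*a^2 + a + 22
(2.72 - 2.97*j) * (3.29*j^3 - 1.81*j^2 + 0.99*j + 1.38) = -9.7713*j^4 + 14.3245*j^3 - 7.8635*j^2 - 1.4058*j + 3.7536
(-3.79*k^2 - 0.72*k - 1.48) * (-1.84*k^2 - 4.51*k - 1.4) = 6.9736*k^4 + 18.4177*k^3 + 11.2764*k^2 + 7.6828*k + 2.072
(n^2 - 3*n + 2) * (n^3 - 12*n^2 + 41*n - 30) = n^5 - 15*n^4 + 79*n^3 - 177*n^2 + 172*n - 60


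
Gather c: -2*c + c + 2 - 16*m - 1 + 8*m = -c - 8*m + 1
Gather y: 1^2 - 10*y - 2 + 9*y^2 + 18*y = 9*y^2 + 8*y - 1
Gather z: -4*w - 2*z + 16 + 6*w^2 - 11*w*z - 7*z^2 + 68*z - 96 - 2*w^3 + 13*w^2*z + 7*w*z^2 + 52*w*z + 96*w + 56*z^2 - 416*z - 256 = -2*w^3 + 6*w^2 + 92*w + z^2*(7*w + 49) + z*(13*w^2 + 41*w - 350) - 336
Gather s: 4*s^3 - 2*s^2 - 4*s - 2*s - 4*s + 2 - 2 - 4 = 4*s^3 - 2*s^2 - 10*s - 4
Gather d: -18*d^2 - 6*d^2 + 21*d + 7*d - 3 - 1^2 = -24*d^2 + 28*d - 4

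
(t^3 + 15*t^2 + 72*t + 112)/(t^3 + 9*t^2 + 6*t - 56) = (t + 4)/(t - 2)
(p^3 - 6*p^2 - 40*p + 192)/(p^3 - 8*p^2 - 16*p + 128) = (p + 6)/(p + 4)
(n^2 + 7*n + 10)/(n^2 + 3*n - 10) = (n + 2)/(n - 2)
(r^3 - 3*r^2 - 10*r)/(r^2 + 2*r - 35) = r*(r + 2)/(r + 7)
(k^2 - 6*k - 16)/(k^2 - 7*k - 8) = (k + 2)/(k + 1)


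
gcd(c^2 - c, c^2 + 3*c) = c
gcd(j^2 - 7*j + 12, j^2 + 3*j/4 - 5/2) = 1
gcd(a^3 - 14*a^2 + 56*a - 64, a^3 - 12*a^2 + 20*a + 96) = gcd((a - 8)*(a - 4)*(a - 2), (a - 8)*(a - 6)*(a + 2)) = a - 8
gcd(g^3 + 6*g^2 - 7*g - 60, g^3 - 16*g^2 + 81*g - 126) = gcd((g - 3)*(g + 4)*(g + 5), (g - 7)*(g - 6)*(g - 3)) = g - 3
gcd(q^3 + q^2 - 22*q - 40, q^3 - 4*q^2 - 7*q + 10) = q^2 - 3*q - 10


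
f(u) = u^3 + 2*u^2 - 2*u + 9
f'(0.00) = -2.00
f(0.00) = 9.00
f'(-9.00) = 205.00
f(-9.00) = -540.00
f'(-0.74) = -3.32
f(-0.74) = 11.17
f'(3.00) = 37.00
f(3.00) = 48.00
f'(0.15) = -1.33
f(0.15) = 8.75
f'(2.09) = 19.46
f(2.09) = 22.69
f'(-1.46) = -1.45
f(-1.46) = 13.07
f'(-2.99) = 12.86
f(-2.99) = 6.13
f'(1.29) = 8.15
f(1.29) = 11.89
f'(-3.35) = 18.27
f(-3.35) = 0.55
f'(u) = 3*u^2 + 4*u - 2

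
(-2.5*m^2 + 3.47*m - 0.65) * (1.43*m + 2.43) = -3.575*m^3 - 1.1129*m^2 + 7.5026*m - 1.5795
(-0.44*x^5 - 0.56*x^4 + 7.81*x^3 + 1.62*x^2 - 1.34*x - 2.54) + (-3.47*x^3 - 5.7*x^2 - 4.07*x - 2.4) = -0.44*x^5 - 0.56*x^4 + 4.34*x^3 - 4.08*x^2 - 5.41*x - 4.94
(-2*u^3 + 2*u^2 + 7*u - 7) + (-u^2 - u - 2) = -2*u^3 + u^2 + 6*u - 9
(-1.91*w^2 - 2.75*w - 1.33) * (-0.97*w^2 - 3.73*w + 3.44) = 1.8527*w^4 + 9.7918*w^3 + 4.9772*w^2 - 4.4991*w - 4.5752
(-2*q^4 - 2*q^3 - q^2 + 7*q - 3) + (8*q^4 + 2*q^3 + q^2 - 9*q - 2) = 6*q^4 - 2*q - 5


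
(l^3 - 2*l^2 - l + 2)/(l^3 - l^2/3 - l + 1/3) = 3*(l - 2)/(3*l - 1)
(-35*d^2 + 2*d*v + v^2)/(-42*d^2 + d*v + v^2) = (-5*d + v)/(-6*d + v)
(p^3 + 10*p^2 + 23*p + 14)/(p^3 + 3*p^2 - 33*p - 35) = (p + 2)/(p - 5)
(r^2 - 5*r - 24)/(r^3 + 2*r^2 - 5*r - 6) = (r - 8)/(r^2 - r - 2)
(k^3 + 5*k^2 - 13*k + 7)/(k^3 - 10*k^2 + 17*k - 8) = (k + 7)/(k - 8)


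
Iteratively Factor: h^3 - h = (h - 1)*(h^2 + h) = h*(h - 1)*(h + 1)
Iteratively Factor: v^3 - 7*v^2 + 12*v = (v - 3)*(v^2 - 4*v) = (v - 4)*(v - 3)*(v)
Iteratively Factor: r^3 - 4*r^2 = (r)*(r^2 - 4*r) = r^2*(r - 4)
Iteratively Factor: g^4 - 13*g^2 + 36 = (g + 2)*(g^3 - 2*g^2 - 9*g + 18) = (g - 3)*(g + 2)*(g^2 + g - 6) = (g - 3)*(g + 2)*(g + 3)*(g - 2)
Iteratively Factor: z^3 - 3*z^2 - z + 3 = (z - 1)*(z^2 - 2*z - 3) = (z - 3)*(z - 1)*(z + 1)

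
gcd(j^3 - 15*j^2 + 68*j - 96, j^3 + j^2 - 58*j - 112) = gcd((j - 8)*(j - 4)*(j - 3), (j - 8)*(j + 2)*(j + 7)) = j - 8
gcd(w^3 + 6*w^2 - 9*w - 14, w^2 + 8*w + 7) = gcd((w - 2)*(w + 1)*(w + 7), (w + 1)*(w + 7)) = w^2 + 8*w + 7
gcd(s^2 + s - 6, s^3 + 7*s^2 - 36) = s^2 + s - 6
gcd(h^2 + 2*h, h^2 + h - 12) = 1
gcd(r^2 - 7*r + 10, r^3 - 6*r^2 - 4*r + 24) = r - 2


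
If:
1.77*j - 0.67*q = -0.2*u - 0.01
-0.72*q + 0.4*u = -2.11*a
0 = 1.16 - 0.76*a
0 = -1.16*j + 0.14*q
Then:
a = 1.53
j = -2.00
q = -16.60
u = -37.94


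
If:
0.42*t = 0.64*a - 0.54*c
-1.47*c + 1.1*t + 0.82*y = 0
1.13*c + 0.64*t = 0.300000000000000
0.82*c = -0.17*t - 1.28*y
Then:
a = 0.27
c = 0.12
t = 0.25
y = -0.11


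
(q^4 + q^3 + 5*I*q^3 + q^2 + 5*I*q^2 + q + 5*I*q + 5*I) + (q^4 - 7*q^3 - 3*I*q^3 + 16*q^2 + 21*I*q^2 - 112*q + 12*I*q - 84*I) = 2*q^4 - 6*q^3 + 2*I*q^3 + 17*q^2 + 26*I*q^2 - 111*q + 17*I*q - 79*I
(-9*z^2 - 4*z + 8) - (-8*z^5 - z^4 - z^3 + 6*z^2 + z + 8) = 8*z^5 + z^4 + z^3 - 15*z^2 - 5*z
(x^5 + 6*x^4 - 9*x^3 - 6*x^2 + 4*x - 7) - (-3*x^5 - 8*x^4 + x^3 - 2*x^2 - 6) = 4*x^5 + 14*x^4 - 10*x^3 - 4*x^2 + 4*x - 1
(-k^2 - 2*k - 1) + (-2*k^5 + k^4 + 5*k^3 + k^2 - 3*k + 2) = -2*k^5 + k^4 + 5*k^3 - 5*k + 1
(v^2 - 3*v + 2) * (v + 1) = v^3 - 2*v^2 - v + 2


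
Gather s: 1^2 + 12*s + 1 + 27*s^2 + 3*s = 27*s^2 + 15*s + 2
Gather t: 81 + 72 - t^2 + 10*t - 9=-t^2 + 10*t + 144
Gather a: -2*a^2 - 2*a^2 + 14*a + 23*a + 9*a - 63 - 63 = -4*a^2 + 46*a - 126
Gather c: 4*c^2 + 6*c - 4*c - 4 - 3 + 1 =4*c^2 + 2*c - 6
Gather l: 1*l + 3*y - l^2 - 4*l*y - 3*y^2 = -l^2 + l*(1 - 4*y) - 3*y^2 + 3*y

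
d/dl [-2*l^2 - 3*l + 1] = -4*l - 3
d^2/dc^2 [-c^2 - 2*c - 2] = -2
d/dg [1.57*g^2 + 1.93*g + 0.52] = 3.14*g + 1.93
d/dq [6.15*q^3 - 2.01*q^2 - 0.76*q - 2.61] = 18.45*q^2 - 4.02*q - 0.76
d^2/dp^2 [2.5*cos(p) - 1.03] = -2.5*cos(p)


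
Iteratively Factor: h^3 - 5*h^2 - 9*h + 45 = (h + 3)*(h^2 - 8*h + 15) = (h - 3)*(h + 3)*(h - 5)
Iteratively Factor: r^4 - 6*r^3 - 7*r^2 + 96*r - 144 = (r - 4)*(r^3 - 2*r^2 - 15*r + 36) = (r - 4)*(r + 4)*(r^2 - 6*r + 9) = (r - 4)*(r - 3)*(r + 4)*(r - 3)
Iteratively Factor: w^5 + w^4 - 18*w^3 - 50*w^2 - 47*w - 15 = (w - 5)*(w^4 + 6*w^3 + 12*w^2 + 10*w + 3) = (w - 5)*(w + 1)*(w^3 + 5*w^2 + 7*w + 3) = (w - 5)*(w + 1)*(w + 3)*(w^2 + 2*w + 1) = (w - 5)*(w + 1)^2*(w + 3)*(w + 1)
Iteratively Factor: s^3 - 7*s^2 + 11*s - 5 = (s - 1)*(s^2 - 6*s + 5) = (s - 5)*(s - 1)*(s - 1)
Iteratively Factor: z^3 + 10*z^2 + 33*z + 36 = (z + 3)*(z^2 + 7*z + 12) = (z + 3)*(z + 4)*(z + 3)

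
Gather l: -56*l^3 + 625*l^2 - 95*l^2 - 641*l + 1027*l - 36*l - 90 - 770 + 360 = -56*l^3 + 530*l^2 + 350*l - 500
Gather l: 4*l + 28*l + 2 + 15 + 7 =32*l + 24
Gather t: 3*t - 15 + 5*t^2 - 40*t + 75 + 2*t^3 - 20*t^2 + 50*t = 2*t^3 - 15*t^2 + 13*t + 60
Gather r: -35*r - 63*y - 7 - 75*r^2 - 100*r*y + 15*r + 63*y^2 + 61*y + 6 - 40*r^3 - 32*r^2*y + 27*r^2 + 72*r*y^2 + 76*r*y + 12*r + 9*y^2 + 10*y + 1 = -40*r^3 + r^2*(-32*y - 48) + r*(72*y^2 - 24*y - 8) + 72*y^2 + 8*y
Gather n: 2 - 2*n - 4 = -2*n - 2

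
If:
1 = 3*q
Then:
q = 1/3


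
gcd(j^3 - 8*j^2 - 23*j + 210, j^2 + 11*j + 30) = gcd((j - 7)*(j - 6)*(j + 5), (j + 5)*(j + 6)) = j + 5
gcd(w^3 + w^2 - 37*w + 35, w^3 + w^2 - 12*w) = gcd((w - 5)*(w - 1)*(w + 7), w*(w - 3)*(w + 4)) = 1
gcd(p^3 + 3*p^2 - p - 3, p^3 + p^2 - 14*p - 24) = p + 3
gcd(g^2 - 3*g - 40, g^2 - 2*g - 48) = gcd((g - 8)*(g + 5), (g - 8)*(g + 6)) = g - 8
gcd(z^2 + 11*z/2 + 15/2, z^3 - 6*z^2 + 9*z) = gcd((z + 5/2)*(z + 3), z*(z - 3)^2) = 1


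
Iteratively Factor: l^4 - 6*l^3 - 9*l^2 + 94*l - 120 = (l - 3)*(l^3 - 3*l^2 - 18*l + 40) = (l - 3)*(l + 4)*(l^2 - 7*l + 10) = (l - 5)*(l - 3)*(l + 4)*(l - 2)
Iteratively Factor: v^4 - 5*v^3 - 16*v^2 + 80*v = (v - 5)*(v^3 - 16*v) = (v - 5)*(v - 4)*(v^2 + 4*v) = v*(v - 5)*(v - 4)*(v + 4)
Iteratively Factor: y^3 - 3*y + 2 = (y - 1)*(y^2 + y - 2) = (y - 1)*(y + 2)*(y - 1)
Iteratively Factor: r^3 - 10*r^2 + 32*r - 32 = (r - 4)*(r^2 - 6*r + 8) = (r - 4)*(r - 2)*(r - 4)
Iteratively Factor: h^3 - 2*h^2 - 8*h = (h + 2)*(h^2 - 4*h) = (h - 4)*(h + 2)*(h)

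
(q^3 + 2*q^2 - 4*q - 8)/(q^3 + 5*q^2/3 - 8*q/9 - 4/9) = 9*(q^2 - 4)/(9*q^2 - 3*q - 2)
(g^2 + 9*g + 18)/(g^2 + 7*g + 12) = (g + 6)/(g + 4)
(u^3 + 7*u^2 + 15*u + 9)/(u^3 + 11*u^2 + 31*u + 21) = (u + 3)/(u + 7)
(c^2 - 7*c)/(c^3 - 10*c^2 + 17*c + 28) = c/(c^2 - 3*c - 4)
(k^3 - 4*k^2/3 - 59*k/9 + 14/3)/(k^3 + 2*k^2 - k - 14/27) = 3*(k - 3)/(3*k + 1)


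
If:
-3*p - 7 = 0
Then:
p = -7/3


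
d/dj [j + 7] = 1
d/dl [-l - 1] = -1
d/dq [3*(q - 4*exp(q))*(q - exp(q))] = -15*q*exp(q) + 6*q + 24*exp(2*q) - 15*exp(q)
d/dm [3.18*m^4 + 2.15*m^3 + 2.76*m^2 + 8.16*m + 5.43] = 12.72*m^3 + 6.45*m^2 + 5.52*m + 8.16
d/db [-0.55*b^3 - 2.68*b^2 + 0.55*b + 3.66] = -1.65*b^2 - 5.36*b + 0.55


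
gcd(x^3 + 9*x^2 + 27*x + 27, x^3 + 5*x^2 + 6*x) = x + 3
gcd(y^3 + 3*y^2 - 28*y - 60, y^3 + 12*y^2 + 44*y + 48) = y^2 + 8*y + 12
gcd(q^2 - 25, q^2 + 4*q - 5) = q + 5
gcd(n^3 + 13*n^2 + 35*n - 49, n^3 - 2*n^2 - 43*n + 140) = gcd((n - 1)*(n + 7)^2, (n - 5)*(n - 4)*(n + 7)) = n + 7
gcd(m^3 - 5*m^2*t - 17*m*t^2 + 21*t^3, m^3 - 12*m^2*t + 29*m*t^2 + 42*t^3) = -m + 7*t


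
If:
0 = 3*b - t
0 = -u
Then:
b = t/3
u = 0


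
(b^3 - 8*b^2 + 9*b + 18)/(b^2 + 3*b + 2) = (b^2 - 9*b + 18)/(b + 2)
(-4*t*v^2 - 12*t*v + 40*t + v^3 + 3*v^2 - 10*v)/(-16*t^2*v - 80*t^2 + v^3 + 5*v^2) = (v - 2)/(4*t + v)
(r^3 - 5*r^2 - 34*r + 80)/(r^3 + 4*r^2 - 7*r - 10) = (r - 8)/(r + 1)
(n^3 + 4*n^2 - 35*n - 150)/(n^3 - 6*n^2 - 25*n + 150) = (n + 5)/(n - 5)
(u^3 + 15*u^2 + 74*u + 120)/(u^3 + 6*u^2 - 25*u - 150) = (u + 4)/(u - 5)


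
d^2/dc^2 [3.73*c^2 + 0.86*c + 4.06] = 7.46000000000000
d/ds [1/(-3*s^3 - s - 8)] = (9*s^2 + 1)/(3*s^3 + s + 8)^2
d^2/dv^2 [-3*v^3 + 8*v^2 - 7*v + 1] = 16 - 18*v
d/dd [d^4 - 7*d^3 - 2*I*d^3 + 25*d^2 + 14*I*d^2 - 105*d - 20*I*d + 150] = 4*d^3 + d^2*(-21 - 6*I) + d*(50 + 28*I) - 105 - 20*I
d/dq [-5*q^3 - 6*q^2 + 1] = 3*q*(-5*q - 4)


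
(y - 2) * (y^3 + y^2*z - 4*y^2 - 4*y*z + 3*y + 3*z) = y^4 + y^3*z - 6*y^3 - 6*y^2*z + 11*y^2 + 11*y*z - 6*y - 6*z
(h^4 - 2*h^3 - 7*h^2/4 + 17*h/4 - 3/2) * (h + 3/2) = h^5 - h^4/2 - 19*h^3/4 + 13*h^2/8 + 39*h/8 - 9/4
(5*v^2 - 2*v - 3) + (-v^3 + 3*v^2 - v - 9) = -v^3 + 8*v^2 - 3*v - 12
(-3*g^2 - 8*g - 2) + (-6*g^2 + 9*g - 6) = -9*g^2 + g - 8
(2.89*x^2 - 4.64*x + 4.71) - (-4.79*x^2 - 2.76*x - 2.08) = 7.68*x^2 - 1.88*x + 6.79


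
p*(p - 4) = p^2 - 4*p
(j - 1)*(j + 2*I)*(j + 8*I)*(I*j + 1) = I*j^4 - 9*j^3 - I*j^3 + 9*j^2 - 6*I*j^2 - 16*j + 6*I*j + 16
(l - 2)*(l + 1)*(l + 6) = l^3 + 5*l^2 - 8*l - 12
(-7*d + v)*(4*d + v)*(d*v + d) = -28*d^3*v - 28*d^3 - 3*d^2*v^2 - 3*d^2*v + d*v^3 + d*v^2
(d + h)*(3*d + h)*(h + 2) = 3*d^2*h + 6*d^2 + 4*d*h^2 + 8*d*h + h^3 + 2*h^2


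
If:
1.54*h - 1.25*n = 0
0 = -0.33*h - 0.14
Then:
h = -0.42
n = -0.52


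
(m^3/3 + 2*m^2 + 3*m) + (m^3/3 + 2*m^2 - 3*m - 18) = 2*m^3/3 + 4*m^2 - 18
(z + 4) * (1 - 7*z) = -7*z^2 - 27*z + 4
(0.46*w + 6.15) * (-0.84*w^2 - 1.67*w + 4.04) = -0.3864*w^3 - 5.9342*w^2 - 8.4121*w + 24.846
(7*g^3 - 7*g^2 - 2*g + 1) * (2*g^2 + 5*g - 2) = 14*g^5 + 21*g^4 - 53*g^3 + 6*g^2 + 9*g - 2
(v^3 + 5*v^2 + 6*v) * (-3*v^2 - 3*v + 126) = -3*v^5 - 18*v^4 + 93*v^3 + 612*v^2 + 756*v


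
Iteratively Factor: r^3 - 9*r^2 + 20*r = (r)*(r^2 - 9*r + 20) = r*(r - 5)*(r - 4)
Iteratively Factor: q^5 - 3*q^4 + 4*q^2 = (q + 1)*(q^4 - 4*q^3 + 4*q^2) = (q - 2)*(q + 1)*(q^3 - 2*q^2) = q*(q - 2)*(q + 1)*(q^2 - 2*q) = q*(q - 2)^2*(q + 1)*(q)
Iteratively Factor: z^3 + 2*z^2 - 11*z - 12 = (z + 1)*(z^2 + z - 12) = (z + 1)*(z + 4)*(z - 3)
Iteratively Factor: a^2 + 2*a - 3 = (a - 1)*(a + 3)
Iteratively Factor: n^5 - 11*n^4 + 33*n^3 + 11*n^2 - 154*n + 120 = (n - 5)*(n^4 - 6*n^3 + 3*n^2 + 26*n - 24) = (n - 5)*(n + 2)*(n^3 - 8*n^2 + 19*n - 12) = (n - 5)*(n - 1)*(n + 2)*(n^2 - 7*n + 12) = (n - 5)*(n - 3)*(n - 1)*(n + 2)*(n - 4)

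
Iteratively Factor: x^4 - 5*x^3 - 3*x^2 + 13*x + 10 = (x + 1)*(x^3 - 6*x^2 + 3*x + 10) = (x + 1)^2*(x^2 - 7*x + 10) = (x - 2)*(x + 1)^2*(x - 5)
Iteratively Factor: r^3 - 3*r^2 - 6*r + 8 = (r + 2)*(r^2 - 5*r + 4) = (r - 1)*(r + 2)*(r - 4)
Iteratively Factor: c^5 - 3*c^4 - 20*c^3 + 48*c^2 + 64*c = (c - 4)*(c^4 + c^3 - 16*c^2 - 16*c) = (c - 4)*(c + 1)*(c^3 - 16*c) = (c - 4)*(c + 1)*(c + 4)*(c^2 - 4*c) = c*(c - 4)*(c + 1)*(c + 4)*(c - 4)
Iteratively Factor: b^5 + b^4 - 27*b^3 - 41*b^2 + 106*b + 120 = (b + 4)*(b^4 - 3*b^3 - 15*b^2 + 19*b + 30) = (b + 1)*(b + 4)*(b^3 - 4*b^2 - 11*b + 30) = (b - 5)*(b + 1)*(b + 4)*(b^2 + b - 6) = (b - 5)*(b + 1)*(b + 3)*(b + 4)*(b - 2)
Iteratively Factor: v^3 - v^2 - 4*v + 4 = (v - 2)*(v^2 + v - 2) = (v - 2)*(v + 2)*(v - 1)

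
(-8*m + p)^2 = 64*m^2 - 16*m*p + p^2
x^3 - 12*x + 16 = (x - 2)^2*(x + 4)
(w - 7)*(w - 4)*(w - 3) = w^3 - 14*w^2 + 61*w - 84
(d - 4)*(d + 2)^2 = d^3 - 12*d - 16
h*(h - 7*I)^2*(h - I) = h^4 - 15*I*h^3 - 63*h^2 + 49*I*h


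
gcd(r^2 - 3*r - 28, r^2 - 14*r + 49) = r - 7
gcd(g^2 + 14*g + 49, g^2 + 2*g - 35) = g + 7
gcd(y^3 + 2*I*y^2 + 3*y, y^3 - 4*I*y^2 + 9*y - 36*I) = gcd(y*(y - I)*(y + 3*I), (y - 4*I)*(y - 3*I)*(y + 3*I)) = y + 3*I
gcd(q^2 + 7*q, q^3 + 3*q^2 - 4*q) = q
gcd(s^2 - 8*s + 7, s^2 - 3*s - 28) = s - 7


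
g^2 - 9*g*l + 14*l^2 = (g - 7*l)*(g - 2*l)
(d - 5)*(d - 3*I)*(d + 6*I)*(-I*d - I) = -I*d^4 + 3*d^3 + 4*I*d^3 - 12*d^2 - 13*I*d^2 - 15*d + 72*I*d + 90*I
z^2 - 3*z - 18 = (z - 6)*(z + 3)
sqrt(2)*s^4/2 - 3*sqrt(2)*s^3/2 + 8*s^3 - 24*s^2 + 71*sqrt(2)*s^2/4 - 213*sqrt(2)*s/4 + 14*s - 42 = (s - 3)*(s + 7*sqrt(2)/2)*(s + 4*sqrt(2))*(sqrt(2)*s/2 + 1/2)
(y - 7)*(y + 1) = y^2 - 6*y - 7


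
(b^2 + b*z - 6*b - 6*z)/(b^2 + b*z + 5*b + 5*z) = (b - 6)/(b + 5)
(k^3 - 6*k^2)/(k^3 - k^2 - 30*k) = k/(k + 5)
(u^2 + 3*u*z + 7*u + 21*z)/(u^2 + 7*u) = (u + 3*z)/u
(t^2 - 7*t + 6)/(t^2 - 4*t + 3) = (t - 6)/(t - 3)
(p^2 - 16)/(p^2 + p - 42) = (p^2 - 16)/(p^2 + p - 42)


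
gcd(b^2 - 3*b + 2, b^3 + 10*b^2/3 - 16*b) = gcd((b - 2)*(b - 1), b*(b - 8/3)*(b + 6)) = 1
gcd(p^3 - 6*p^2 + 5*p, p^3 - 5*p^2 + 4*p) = p^2 - p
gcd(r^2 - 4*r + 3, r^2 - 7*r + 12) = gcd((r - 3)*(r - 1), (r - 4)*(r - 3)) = r - 3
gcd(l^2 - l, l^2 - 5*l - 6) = 1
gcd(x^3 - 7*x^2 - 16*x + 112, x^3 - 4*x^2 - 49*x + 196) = x^2 - 11*x + 28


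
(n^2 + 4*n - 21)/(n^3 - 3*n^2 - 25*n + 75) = (n + 7)/(n^2 - 25)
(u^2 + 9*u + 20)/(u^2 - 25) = (u + 4)/(u - 5)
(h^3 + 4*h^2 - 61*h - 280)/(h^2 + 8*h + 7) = (h^2 - 3*h - 40)/(h + 1)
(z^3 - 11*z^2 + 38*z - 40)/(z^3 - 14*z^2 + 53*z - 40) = (z^2 - 6*z + 8)/(z^2 - 9*z + 8)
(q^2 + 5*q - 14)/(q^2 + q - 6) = (q + 7)/(q + 3)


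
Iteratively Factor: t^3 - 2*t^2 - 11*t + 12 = (t + 3)*(t^2 - 5*t + 4) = (t - 4)*(t + 3)*(t - 1)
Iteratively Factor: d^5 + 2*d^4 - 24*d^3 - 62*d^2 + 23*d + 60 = (d + 4)*(d^4 - 2*d^3 - 16*d^2 + 2*d + 15) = (d - 5)*(d + 4)*(d^3 + 3*d^2 - d - 3) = (d - 5)*(d - 1)*(d + 4)*(d^2 + 4*d + 3) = (d - 5)*(d - 1)*(d + 1)*(d + 4)*(d + 3)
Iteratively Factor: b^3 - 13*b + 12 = (b + 4)*(b^2 - 4*b + 3) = (b - 3)*(b + 4)*(b - 1)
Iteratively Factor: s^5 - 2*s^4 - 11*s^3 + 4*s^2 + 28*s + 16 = (s - 4)*(s^4 + 2*s^3 - 3*s^2 - 8*s - 4) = (s - 4)*(s + 1)*(s^3 + s^2 - 4*s - 4) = (s - 4)*(s + 1)*(s + 2)*(s^2 - s - 2) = (s - 4)*(s + 1)^2*(s + 2)*(s - 2)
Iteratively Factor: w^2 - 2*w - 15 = (w + 3)*(w - 5)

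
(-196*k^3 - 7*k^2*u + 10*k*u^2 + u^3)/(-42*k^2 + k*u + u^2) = (-28*k^2 + 3*k*u + u^2)/(-6*k + u)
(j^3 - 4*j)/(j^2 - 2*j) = j + 2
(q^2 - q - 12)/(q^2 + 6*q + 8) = (q^2 - q - 12)/(q^2 + 6*q + 8)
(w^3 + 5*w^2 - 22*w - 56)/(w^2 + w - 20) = (w^2 + 9*w + 14)/(w + 5)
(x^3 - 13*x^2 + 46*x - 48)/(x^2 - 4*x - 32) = (x^2 - 5*x + 6)/(x + 4)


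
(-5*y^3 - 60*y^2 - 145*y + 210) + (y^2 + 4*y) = -5*y^3 - 59*y^2 - 141*y + 210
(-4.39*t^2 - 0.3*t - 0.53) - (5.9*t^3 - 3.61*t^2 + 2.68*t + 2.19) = -5.9*t^3 - 0.78*t^2 - 2.98*t - 2.72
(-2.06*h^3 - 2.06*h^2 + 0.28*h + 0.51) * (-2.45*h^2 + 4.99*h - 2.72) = 5.047*h^5 - 5.2324*h^4 - 5.3622*h^3 + 5.7509*h^2 + 1.7833*h - 1.3872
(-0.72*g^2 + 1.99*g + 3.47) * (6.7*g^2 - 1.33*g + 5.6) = -4.824*g^4 + 14.2906*g^3 + 16.5703*g^2 + 6.5289*g + 19.432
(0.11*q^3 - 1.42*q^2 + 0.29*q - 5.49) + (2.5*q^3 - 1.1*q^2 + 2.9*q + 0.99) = 2.61*q^3 - 2.52*q^2 + 3.19*q - 4.5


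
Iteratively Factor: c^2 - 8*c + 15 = (c - 3)*(c - 5)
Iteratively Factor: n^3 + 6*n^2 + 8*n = (n + 4)*(n^2 + 2*n) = (n + 2)*(n + 4)*(n)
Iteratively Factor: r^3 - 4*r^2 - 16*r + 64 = (r - 4)*(r^2 - 16) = (r - 4)*(r + 4)*(r - 4)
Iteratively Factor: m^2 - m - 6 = (m + 2)*(m - 3)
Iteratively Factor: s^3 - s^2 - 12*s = (s + 3)*(s^2 - 4*s) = (s - 4)*(s + 3)*(s)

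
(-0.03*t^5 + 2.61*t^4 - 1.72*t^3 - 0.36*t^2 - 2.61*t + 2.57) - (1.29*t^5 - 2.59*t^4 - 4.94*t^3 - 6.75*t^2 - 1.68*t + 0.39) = -1.32*t^5 + 5.2*t^4 + 3.22*t^3 + 6.39*t^2 - 0.93*t + 2.18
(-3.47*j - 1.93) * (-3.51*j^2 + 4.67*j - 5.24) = 12.1797*j^3 - 9.4306*j^2 + 9.1697*j + 10.1132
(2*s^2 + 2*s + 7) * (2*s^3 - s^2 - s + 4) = 4*s^5 + 2*s^4 + 10*s^3 - s^2 + s + 28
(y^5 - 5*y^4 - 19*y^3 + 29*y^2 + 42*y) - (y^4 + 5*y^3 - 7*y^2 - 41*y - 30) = y^5 - 6*y^4 - 24*y^3 + 36*y^2 + 83*y + 30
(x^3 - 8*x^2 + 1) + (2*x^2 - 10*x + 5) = x^3 - 6*x^2 - 10*x + 6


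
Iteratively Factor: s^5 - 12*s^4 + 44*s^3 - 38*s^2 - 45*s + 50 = (s - 5)*(s^4 - 7*s^3 + 9*s^2 + 7*s - 10) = (s - 5)*(s + 1)*(s^3 - 8*s^2 + 17*s - 10) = (s - 5)^2*(s + 1)*(s^2 - 3*s + 2) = (s - 5)^2*(s - 1)*(s + 1)*(s - 2)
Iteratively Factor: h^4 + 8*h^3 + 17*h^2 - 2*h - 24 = (h - 1)*(h^3 + 9*h^2 + 26*h + 24) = (h - 1)*(h + 3)*(h^2 + 6*h + 8) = (h - 1)*(h + 2)*(h + 3)*(h + 4)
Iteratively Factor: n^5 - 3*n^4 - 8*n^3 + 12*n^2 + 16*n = (n)*(n^4 - 3*n^3 - 8*n^2 + 12*n + 16) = n*(n - 4)*(n^3 + n^2 - 4*n - 4) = n*(n - 4)*(n + 1)*(n^2 - 4) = n*(n - 4)*(n - 2)*(n + 1)*(n + 2)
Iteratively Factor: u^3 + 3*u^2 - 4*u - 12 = (u + 3)*(u^2 - 4) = (u - 2)*(u + 3)*(u + 2)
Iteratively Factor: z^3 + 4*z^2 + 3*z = (z)*(z^2 + 4*z + 3) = z*(z + 3)*(z + 1)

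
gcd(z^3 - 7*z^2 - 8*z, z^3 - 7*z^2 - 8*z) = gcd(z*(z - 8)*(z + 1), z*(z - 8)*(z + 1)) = z^3 - 7*z^2 - 8*z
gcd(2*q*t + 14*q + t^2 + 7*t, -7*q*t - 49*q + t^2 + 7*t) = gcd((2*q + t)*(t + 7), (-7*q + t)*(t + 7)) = t + 7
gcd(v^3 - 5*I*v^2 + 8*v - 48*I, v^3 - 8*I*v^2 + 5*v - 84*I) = v^2 - I*v + 12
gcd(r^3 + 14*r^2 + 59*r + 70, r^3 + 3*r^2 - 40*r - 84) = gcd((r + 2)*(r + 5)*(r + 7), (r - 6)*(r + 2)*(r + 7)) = r^2 + 9*r + 14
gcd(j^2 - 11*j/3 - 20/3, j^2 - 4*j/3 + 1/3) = 1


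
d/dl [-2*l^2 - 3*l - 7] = -4*l - 3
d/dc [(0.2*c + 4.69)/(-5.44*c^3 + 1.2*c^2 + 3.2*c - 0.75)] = (2.176*c^3 + 76.3008*c^2 - 11.256*c - 15.158)/(29.5936*c^6 - 13.056*c^5 - 33.376*c^4 + 15.84*c^3 + 8.44*c^2 - 4.8*c + 0.5625)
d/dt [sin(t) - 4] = cos(t)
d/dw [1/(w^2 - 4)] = -2*w/(w^2 - 4)^2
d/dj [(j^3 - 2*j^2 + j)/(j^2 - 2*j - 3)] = (j^4 - 4*j^3 - 6*j^2 + 12*j - 3)/(j^4 - 4*j^3 - 2*j^2 + 12*j + 9)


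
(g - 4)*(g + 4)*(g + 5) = g^3 + 5*g^2 - 16*g - 80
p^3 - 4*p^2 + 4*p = p*(p - 2)^2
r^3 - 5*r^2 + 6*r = r*(r - 3)*(r - 2)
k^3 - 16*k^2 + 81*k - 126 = (k - 7)*(k - 6)*(k - 3)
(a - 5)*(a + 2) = a^2 - 3*a - 10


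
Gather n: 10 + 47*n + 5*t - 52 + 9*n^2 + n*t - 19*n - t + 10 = 9*n^2 + n*(t + 28) + 4*t - 32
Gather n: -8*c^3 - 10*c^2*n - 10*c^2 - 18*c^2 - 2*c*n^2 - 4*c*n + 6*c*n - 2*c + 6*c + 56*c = -8*c^3 - 28*c^2 - 2*c*n^2 + 60*c + n*(-10*c^2 + 2*c)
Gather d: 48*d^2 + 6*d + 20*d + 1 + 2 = 48*d^2 + 26*d + 3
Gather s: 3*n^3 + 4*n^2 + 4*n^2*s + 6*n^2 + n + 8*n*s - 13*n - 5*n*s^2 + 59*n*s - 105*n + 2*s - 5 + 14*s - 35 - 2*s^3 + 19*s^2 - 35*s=3*n^3 + 10*n^2 - 117*n - 2*s^3 + s^2*(19 - 5*n) + s*(4*n^2 + 67*n - 19) - 40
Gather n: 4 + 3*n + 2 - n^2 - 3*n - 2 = 4 - n^2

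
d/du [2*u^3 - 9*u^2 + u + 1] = 6*u^2 - 18*u + 1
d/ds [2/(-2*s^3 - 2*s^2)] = (3*s + 2)/(s^3*(s + 1)^2)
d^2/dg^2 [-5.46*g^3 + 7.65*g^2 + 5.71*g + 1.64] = 15.3 - 32.76*g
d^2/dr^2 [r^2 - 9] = 2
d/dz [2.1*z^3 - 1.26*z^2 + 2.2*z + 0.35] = 6.3*z^2 - 2.52*z + 2.2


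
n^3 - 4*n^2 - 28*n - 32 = (n - 8)*(n + 2)^2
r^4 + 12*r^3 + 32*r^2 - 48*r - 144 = (r - 2)*(r + 2)*(r + 6)^2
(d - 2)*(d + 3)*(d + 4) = d^3 + 5*d^2 - 2*d - 24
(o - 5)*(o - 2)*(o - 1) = o^3 - 8*o^2 + 17*o - 10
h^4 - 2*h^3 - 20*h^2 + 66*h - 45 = (h - 3)^2*(h - 1)*(h + 5)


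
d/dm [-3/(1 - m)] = -3/(m - 1)^2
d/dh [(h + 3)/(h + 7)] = 4/(h + 7)^2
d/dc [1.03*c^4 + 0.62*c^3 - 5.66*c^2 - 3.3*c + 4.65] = 4.12*c^3 + 1.86*c^2 - 11.32*c - 3.3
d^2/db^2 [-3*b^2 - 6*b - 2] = -6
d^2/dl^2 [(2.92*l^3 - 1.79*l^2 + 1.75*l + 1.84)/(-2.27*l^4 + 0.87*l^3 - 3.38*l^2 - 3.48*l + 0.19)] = (-30.092936*l^9 + 55.342146*l^8 + 5.00262599999996*l^7 + 146.674818*l^6 - 232.447734*l^5 - 100.16958*l^4 - 157.974286*l^3 - 80.271024*l^2 - 135.407556*l - 49.11453)/(11.697083*l^12 - 13.449069*l^11 + 57.404895*l^10 + 13.086801*l^9 + 41.302065*l^8 + 140.539626*l^7 + 50.508371*l^6 + 82.009332*l^5 + 119.984853*l^4 + 28.640835*l^3 - 6.536874*l^2 + 0.376884*l - 0.006859)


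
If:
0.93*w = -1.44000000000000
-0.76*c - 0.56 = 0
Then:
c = -0.74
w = -1.55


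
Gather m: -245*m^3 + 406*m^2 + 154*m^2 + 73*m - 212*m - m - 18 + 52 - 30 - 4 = -245*m^3 + 560*m^2 - 140*m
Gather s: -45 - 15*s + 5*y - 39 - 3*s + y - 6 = -18*s + 6*y - 90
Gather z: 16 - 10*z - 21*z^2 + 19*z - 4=-21*z^2 + 9*z + 12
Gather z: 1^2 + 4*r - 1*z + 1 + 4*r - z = 8*r - 2*z + 2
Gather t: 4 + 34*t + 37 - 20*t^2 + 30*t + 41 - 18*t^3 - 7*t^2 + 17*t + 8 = -18*t^3 - 27*t^2 + 81*t + 90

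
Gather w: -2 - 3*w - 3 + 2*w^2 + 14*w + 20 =2*w^2 + 11*w + 15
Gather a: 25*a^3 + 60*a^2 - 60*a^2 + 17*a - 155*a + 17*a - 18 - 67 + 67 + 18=25*a^3 - 121*a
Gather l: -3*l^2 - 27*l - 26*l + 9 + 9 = -3*l^2 - 53*l + 18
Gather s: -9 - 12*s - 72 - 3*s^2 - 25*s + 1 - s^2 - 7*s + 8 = -4*s^2 - 44*s - 72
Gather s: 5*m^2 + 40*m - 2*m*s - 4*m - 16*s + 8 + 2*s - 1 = 5*m^2 + 36*m + s*(-2*m - 14) + 7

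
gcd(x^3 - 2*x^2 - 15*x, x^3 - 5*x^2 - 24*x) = x^2 + 3*x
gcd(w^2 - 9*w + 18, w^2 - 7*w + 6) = w - 6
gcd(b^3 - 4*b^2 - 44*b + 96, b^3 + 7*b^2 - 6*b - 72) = b + 6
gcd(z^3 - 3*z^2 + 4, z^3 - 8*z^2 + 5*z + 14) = z^2 - z - 2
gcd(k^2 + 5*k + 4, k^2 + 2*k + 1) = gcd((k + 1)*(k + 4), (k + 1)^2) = k + 1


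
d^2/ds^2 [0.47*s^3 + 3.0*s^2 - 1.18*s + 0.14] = 2.82*s + 6.0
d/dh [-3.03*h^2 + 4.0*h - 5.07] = 4.0 - 6.06*h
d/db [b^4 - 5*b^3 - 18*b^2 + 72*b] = 4*b^3 - 15*b^2 - 36*b + 72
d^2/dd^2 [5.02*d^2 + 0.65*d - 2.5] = 10.0400000000000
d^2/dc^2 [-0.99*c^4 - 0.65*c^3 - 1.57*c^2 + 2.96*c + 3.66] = -11.88*c^2 - 3.9*c - 3.14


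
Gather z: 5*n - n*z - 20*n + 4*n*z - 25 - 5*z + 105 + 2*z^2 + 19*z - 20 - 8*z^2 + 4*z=-15*n - 6*z^2 + z*(3*n + 18) + 60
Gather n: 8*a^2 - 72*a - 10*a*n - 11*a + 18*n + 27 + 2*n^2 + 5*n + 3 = 8*a^2 - 83*a + 2*n^2 + n*(23 - 10*a) + 30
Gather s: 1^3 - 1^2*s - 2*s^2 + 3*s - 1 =-2*s^2 + 2*s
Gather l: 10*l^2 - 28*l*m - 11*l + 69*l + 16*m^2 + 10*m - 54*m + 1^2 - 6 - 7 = 10*l^2 + l*(58 - 28*m) + 16*m^2 - 44*m - 12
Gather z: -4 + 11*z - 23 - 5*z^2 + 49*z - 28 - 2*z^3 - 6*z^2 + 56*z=-2*z^3 - 11*z^2 + 116*z - 55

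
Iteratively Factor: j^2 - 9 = (j - 3)*(j + 3)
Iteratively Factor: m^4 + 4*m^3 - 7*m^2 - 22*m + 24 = (m - 1)*(m^3 + 5*m^2 - 2*m - 24) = (m - 2)*(m - 1)*(m^2 + 7*m + 12) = (m - 2)*(m - 1)*(m + 3)*(m + 4)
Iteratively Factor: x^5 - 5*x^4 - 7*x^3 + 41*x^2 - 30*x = (x - 5)*(x^4 - 7*x^2 + 6*x) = (x - 5)*(x - 2)*(x^3 + 2*x^2 - 3*x) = x*(x - 5)*(x - 2)*(x^2 + 2*x - 3) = x*(x - 5)*(x - 2)*(x - 1)*(x + 3)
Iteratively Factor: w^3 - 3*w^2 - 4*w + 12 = (w - 2)*(w^2 - w - 6) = (w - 2)*(w + 2)*(w - 3)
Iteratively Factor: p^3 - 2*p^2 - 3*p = (p - 3)*(p^2 + p) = (p - 3)*(p + 1)*(p)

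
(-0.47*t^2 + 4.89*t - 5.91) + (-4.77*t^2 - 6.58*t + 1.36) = -5.24*t^2 - 1.69*t - 4.55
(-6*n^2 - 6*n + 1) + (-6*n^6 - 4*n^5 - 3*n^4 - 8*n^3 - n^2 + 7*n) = -6*n^6 - 4*n^5 - 3*n^4 - 8*n^3 - 7*n^2 + n + 1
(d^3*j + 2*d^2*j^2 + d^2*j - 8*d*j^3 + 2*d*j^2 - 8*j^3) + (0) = d^3*j + 2*d^2*j^2 + d^2*j - 8*d*j^3 + 2*d*j^2 - 8*j^3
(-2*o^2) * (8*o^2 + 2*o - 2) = -16*o^4 - 4*o^3 + 4*o^2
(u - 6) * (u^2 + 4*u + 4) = u^3 - 2*u^2 - 20*u - 24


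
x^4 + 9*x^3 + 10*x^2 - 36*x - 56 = (x - 2)*(x + 2)^2*(x + 7)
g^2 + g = g*(g + 1)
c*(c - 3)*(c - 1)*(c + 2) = c^4 - 2*c^3 - 5*c^2 + 6*c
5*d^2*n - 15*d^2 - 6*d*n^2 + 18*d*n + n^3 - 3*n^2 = (-5*d + n)*(-d + n)*(n - 3)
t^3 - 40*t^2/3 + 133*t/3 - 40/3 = (t - 8)*(t - 5)*(t - 1/3)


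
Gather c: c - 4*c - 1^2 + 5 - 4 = -3*c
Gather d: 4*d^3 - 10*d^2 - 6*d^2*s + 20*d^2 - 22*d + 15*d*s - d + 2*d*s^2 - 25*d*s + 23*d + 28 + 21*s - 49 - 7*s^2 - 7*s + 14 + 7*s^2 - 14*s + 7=4*d^3 + d^2*(10 - 6*s) + d*(2*s^2 - 10*s)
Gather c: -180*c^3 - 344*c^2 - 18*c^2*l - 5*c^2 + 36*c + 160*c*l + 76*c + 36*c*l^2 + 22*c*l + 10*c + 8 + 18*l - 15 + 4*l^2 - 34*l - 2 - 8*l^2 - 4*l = -180*c^3 + c^2*(-18*l - 349) + c*(36*l^2 + 182*l + 122) - 4*l^2 - 20*l - 9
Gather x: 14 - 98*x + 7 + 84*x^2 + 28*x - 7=84*x^2 - 70*x + 14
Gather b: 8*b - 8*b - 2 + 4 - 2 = 0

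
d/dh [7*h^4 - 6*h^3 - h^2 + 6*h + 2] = 28*h^3 - 18*h^2 - 2*h + 6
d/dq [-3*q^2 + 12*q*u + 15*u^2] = -6*q + 12*u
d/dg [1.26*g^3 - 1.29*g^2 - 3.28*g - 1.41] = 3.78*g^2 - 2.58*g - 3.28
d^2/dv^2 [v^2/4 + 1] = 1/2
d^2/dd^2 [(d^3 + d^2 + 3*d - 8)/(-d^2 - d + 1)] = 8*(-d^3 + 6*d^2 + 3*d + 3)/(d^6 + 3*d^5 - 5*d^3 + 3*d - 1)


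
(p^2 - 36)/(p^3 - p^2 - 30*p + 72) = (p - 6)/(p^2 - 7*p + 12)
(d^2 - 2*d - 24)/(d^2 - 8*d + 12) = (d + 4)/(d - 2)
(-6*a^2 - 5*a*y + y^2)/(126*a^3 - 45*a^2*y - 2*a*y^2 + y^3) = (a + y)/(-21*a^2 + 4*a*y + y^2)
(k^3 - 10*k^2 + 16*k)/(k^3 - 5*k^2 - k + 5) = k*(k^2 - 10*k + 16)/(k^3 - 5*k^2 - k + 5)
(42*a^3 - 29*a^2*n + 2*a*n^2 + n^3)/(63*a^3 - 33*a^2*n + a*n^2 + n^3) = (2*a - n)/(3*a - n)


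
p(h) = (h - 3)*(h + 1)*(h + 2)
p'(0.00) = -7.00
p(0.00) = -6.00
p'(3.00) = 20.00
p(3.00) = 0.00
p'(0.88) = -4.68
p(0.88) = -11.48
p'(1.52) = -0.07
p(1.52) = -13.13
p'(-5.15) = 72.57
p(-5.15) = -106.54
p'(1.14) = -3.10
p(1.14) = -12.50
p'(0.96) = -4.24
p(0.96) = -11.84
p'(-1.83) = 3.05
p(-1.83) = 0.68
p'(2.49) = 11.60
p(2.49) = -7.99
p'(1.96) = 4.52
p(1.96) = -12.19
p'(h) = (h - 3)*(h + 1) + (h - 3)*(h + 2) + (h + 1)*(h + 2) = 3*h^2 - 7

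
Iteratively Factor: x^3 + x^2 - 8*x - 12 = (x + 2)*(x^2 - x - 6) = (x - 3)*(x + 2)*(x + 2)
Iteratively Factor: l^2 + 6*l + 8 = (l + 4)*(l + 2)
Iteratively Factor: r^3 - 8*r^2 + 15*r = (r - 3)*(r^2 - 5*r) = r*(r - 3)*(r - 5)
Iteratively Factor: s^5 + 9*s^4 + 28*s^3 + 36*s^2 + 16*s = (s + 2)*(s^4 + 7*s^3 + 14*s^2 + 8*s) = (s + 2)*(s + 4)*(s^3 + 3*s^2 + 2*s) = s*(s + 2)*(s + 4)*(s^2 + 3*s + 2) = s*(s + 1)*(s + 2)*(s + 4)*(s + 2)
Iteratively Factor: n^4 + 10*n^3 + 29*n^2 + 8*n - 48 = (n + 3)*(n^3 + 7*n^2 + 8*n - 16) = (n + 3)*(n + 4)*(n^2 + 3*n - 4) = (n - 1)*(n + 3)*(n + 4)*(n + 4)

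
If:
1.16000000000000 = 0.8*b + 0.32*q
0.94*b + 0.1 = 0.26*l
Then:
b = 1.45 - 0.4*q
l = 5.62692307692308 - 1.44615384615385*q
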